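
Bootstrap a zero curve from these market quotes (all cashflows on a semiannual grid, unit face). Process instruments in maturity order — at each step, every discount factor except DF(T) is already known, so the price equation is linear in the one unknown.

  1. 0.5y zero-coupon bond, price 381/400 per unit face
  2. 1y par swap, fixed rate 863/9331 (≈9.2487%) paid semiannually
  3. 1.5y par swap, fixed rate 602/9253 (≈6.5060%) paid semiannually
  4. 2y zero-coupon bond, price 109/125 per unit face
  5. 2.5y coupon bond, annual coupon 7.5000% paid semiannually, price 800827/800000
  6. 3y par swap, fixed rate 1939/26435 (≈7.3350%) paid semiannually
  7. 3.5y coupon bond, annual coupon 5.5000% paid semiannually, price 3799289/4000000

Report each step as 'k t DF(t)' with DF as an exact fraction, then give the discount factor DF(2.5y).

step 1 [0.5y] zero: DF = P = 381/400 ≈ 0.952500
step 2 [1y] swap r/2=863/18662: DF=(1 − 863/18662·(0.952500))/(1+863/18662) = 9137/10000 ≈ 0.913700
step 3 [1.5y] swap r/2=301/9253: DF=(1 − 301/9253·(0.952500+0.913700))/(1+301/9253) = 9097/10000 ≈ 0.909700
step 4 [2y] zero: DF = P = 109/125 ≈ 0.872000
step 5 [2.5y] bond c/2=3/80: DF=(800827/800000 − 3/80·(0.952500+0.913700+0.909700+0.872000))/(1+3/80) = 833/1000 ≈ 0.833000
step 6 [3y] swap r/2=1939/52870: DF=(1 − 1939/52870·(0.952500+0.913700+0.909700+0.872000+0.833000))/(1+1939/52870) = 8061/10000 ≈ 0.806100
step 7 [3.5y] bond c/2=11/400: DF=(3799289/4000000 − 11/400·(0.952500+0.913700+0.909700+0.872000+0.833000+0.806100))/(1+11/400) = 7829/10000 ≈ 0.782900

1 1/2 381/400
2 1 9137/10000
3 3/2 9097/10000
4 2 109/125
5 5/2 833/1000
6 3 8061/10000
7 7/2 7829/10000
DF(2.5y) = 833/1000 ≈ 0.833000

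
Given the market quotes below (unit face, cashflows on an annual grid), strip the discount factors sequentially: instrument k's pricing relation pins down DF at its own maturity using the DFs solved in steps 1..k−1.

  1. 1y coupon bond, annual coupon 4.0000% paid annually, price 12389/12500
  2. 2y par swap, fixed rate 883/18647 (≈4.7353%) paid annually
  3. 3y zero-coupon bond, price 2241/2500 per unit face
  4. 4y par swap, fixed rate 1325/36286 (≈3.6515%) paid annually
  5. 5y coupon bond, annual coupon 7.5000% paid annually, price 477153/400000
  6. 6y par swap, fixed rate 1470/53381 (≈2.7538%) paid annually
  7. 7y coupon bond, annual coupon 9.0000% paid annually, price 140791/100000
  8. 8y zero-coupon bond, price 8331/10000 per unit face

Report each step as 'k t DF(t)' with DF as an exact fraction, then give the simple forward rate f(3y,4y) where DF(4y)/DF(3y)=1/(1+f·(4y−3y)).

step 1 [1y] bond c/1=1/25: DF=(12389/12500 − 1/25·(0))/(1+1/25) = 953/1000 ≈ 0.953000
step 2 [2y] swap r/1=883/18647: DF=(1 − 883/18647·(0.953000))/(1+883/18647) = 9117/10000 ≈ 0.911700
step 3 [3y] zero: DF = P = 2241/2500 ≈ 0.896400
step 4 [4y] swap r/1=1325/36286: DF=(1 − 1325/36286·(0.953000+0.911700+0.896400))/(1+1325/36286) = 347/400 ≈ 0.867500
step 5 [5y] bond c/1=3/40: DF=(477153/400000 − 3/40·(0.953000+0.911700+0.896400+0.867500))/(1+3/40) = 1713/2000 ≈ 0.856500
step 6 [6y] swap r/1=1470/53381: DF=(1 − 1470/53381·(0.953000+0.911700+0.896400+0.867500+0.856500))/(1+1470/53381) = 853/1000 ≈ 0.853000
step 7 [7y] bond c/1=9/100: DF=(140791/100000 − 9/100·(0.953000+0.911700+0.896400+0.867500+0.856500+0.853000))/(1+9/100) = 8509/10000 ≈ 0.850900
step 8 [8y] zero: DF = P = 8331/10000 ≈ 0.833100

1 1 953/1000
2 2 9117/10000
3 3 2241/2500
4 4 347/400
5 5 1713/2000
6 6 853/1000
7 7 8509/10000
8 8 8331/10000
f(3y,4y) = ((2241/2500)/(347/400) − 1)/(1) = 289/8675 ≈ 3.3314%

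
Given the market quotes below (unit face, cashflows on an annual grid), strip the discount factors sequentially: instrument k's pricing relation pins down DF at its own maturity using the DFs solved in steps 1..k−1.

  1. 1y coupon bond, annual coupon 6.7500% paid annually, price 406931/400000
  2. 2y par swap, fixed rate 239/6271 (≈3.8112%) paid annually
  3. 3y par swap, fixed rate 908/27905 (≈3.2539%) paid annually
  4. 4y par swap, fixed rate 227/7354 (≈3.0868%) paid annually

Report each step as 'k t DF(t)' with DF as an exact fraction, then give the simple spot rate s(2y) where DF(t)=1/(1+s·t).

1 1 953/1000
2 2 9283/10000
3 3 2273/2500
4 4 1773/2000
s(2y) = (1/(9283/10000) − 1)/(2) = 717/18566 ≈ 3.8619%

step 1 [1y] bond c/1=27/400: DF=(406931/400000 − 27/400·(0))/(1+27/400) = 953/1000 ≈ 0.953000
step 2 [2y] swap r/1=239/6271: DF=(1 − 239/6271·(0.953000))/(1+239/6271) = 9283/10000 ≈ 0.928300
step 3 [3y] swap r/1=908/27905: DF=(1 − 908/27905·(0.953000+0.928300))/(1+908/27905) = 2273/2500 ≈ 0.909200
step 4 [4y] swap r/1=227/7354: DF=(1 − 227/7354·(0.953000+0.928300+0.909200))/(1+227/7354) = 1773/2000 ≈ 0.886500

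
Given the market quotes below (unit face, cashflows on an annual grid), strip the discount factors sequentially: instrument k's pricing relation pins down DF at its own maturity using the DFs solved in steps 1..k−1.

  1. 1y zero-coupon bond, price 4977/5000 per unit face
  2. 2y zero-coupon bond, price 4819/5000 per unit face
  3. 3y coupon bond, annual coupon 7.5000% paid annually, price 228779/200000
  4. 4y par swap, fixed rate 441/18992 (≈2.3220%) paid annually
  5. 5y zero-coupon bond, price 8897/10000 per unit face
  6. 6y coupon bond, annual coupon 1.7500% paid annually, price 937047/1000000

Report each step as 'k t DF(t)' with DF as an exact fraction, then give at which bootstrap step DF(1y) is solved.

1 1 4977/5000
2 2 4819/5000
3 3 4637/5000
4 4 4559/5000
5 5 8897/10000
6 6 8403/10000
DF(1y) is solved at step 1

step 1 [1y] zero: DF = P = 4977/5000 ≈ 0.995400
step 2 [2y] zero: DF = P = 4819/5000 ≈ 0.963800
step 3 [3y] bond c/1=3/40: DF=(228779/200000 − 3/40·(0.995400+0.963800))/(1+3/40) = 4637/5000 ≈ 0.927400
step 4 [4y] swap r/1=441/18992: DF=(1 − 441/18992·(0.995400+0.963800+0.927400))/(1+441/18992) = 4559/5000 ≈ 0.911800
step 5 [5y] zero: DF = P = 8897/10000 ≈ 0.889700
step 6 [6y] bond c/1=7/400: DF=(937047/1000000 − 7/400·(0.995400+0.963800+0.927400+0.911800+0.889700))/(1+7/400) = 8403/10000 ≈ 0.840300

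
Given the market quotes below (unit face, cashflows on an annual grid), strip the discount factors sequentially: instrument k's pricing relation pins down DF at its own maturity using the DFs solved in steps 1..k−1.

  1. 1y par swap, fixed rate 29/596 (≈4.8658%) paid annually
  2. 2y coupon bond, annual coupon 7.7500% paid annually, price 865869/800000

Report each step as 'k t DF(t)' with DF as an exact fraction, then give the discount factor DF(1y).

1 1 596/625
2 2 9359/10000
DF(1y) = 596/625 ≈ 0.953600

step 1 [1y] swap r/1=29/596: DF=(1 − 29/596·(0))/(1+29/596) = 596/625 ≈ 0.953600
step 2 [2y] bond c/1=31/400: DF=(865869/800000 − 31/400·(0.953600))/(1+31/400) = 9359/10000 ≈ 0.935900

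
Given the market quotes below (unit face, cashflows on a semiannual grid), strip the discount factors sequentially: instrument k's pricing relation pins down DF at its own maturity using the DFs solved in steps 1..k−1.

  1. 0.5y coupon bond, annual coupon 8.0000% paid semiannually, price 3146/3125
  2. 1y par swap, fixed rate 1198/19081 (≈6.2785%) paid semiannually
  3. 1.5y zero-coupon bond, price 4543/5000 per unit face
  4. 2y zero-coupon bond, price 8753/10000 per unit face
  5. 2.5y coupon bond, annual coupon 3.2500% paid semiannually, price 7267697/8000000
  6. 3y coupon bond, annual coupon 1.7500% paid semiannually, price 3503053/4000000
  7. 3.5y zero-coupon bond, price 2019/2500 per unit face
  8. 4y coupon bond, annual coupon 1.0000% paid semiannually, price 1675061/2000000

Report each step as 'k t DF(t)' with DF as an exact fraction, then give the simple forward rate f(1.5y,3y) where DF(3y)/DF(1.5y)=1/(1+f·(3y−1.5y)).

1 1/2 121/125
2 1 9401/10000
3 3/2 4543/5000
4 2 8753/10000
5 5/2 8349/10000
6 3 8289/10000
7 7/2 2019/2500
8 4 8027/10000
f(1.5y,3y) = ((4543/5000)/(8289/10000) − 1)/(3/2) = 1594/24867 ≈ 6.4101%

step 1 [0.5y] bond c/2=1/25: DF=(3146/3125 − 1/25·(0))/(1+1/25) = 121/125 ≈ 0.968000
step 2 [1y] swap r/2=599/19081: DF=(1 − 599/19081·(0.968000))/(1+599/19081) = 9401/10000 ≈ 0.940100
step 3 [1.5y] zero: DF = P = 4543/5000 ≈ 0.908600
step 4 [2y] zero: DF = P = 8753/10000 ≈ 0.875300
step 5 [2.5y] bond c/2=13/800: DF=(7267697/8000000 − 13/800·(0.968000+0.940100+0.908600+0.875300))/(1+13/800) = 8349/10000 ≈ 0.834900
step 6 [3y] bond c/2=7/800: DF=(3503053/4000000 − 7/800·(0.968000+0.940100+0.908600+0.875300+0.834900))/(1+7/800) = 8289/10000 ≈ 0.828900
step 7 [3.5y] zero: DF = P = 2019/2500 ≈ 0.807600
step 8 [4y] bond c/2=1/200: DF=(1675061/2000000 − 1/200·(0.968000+0.940100+0.908600+0.875300+0.834900+0.828900+0.807600))/(1+1/200) = 8027/10000 ≈ 0.802700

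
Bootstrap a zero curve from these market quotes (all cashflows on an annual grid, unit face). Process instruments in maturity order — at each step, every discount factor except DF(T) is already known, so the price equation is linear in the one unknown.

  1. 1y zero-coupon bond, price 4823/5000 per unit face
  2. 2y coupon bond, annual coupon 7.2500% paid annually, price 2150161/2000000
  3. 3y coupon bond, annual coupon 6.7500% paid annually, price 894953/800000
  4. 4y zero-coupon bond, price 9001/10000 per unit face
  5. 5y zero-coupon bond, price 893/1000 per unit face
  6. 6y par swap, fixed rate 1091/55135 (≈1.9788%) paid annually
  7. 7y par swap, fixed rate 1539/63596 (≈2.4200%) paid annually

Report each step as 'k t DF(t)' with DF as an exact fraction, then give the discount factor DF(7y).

step 1 [1y] zero: DF = P = 4823/5000 ≈ 0.964600
step 2 [2y] bond c/1=29/400: DF=(2150161/2000000 − 29/400·(0.964600))/(1+29/400) = 2343/2500 ≈ 0.937200
step 3 [3y] bond c/1=27/400: DF=(894953/800000 − 27/400·(0.964600+0.937200))/(1+27/400) = 9277/10000 ≈ 0.927700
step 4 [4y] zero: DF = P = 9001/10000 ≈ 0.900100
step 5 [5y] zero: DF = P = 893/1000 ≈ 0.893000
step 6 [6y] swap r/1=1091/55135: DF=(1 − 1091/55135·(0.964600+0.937200+0.927700+0.900100+0.893000))/(1+1091/55135) = 8909/10000 ≈ 0.890900
step 7 [7y] swap r/1=1539/63596: DF=(1 − 1539/63596·(0.964600+0.937200+0.927700+0.900100+0.893000+0.890900))/(1+1539/63596) = 8461/10000 ≈ 0.846100

1 1 4823/5000
2 2 2343/2500
3 3 9277/10000
4 4 9001/10000
5 5 893/1000
6 6 8909/10000
7 7 8461/10000
DF(7y) = 8461/10000 ≈ 0.846100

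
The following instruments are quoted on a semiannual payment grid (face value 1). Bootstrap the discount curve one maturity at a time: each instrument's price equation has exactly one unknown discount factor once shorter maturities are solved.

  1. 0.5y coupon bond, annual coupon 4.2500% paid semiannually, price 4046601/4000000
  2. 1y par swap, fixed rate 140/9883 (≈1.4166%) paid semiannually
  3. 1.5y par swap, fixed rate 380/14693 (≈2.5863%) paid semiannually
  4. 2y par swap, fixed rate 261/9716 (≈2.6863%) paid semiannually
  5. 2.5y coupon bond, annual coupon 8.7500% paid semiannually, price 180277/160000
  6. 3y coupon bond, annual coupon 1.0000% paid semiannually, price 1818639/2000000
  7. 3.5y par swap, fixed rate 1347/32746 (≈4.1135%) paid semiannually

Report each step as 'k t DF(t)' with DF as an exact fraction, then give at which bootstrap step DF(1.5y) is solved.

step 1 [0.5y] bond c/2=17/800: DF=(4046601/4000000 − 17/800·(0))/(1+17/800) = 4953/5000 ≈ 0.990600
step 2 [1y] swap r/2=70/9883: DF=(1 − 70/9883·(0.990600))/(1+70/9883) = 493/500 ≈ 0.986000
step 3 [1.5y] swap r/2=190/14693: DF=(1 − 190/14693·(0.990600+0.986000))/(1+190/14693) = 481/500 ≈ 0.962000
step 4 [2y] swap r/2=261/19432: DF=(1 − 261/19432·(0.990600+0.986000+0.962000))/(1+261/19432) = 4739/5000 ≈ 0.947800
step 5 [2.5y] bond c/2=7/160: DF=(180277/160000 − 7/160·(0.990600+0.986000+0.962000+0.947800))/(1+7/160) = 4583/5000 ≈ 0.916600
step 6 [3y] bond c/2=1/200: DF=(1818639/2000000 − 1/200·(0.990600+0.986000+0.962000+0.947800+0.916600))/(1+1/200) = 8809/10000 ≈ 0.880900
step 7 [3.5y] swap r/2=1347/65492: DF=(1 − 1347/65492·(0.990600+0.986000+0.962000+0.947800+0.916600+0.880900))/(1+1347/65492) = 8653/10000 ≈ 0.865300

1 1/2 4953/5000
2 1 493/500
3 3/2 481/500
4 2 4739/5000
5 5/2 4583/5000
6 3 8809/10000
7 7/2 8653/10000
DF(1.5y) is solved at step 3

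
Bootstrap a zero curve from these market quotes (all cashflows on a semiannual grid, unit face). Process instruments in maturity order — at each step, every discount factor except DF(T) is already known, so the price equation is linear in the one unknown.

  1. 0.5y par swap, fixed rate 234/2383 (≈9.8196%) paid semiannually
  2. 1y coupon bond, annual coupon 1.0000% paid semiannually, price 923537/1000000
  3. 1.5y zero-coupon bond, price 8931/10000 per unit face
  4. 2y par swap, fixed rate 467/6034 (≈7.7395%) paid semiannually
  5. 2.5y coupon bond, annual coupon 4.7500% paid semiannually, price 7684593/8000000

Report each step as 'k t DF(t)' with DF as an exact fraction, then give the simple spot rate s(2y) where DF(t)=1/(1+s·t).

step 1 [0.5y] swap r/2=117/2383: DF=(1 − 117/2383·(0))/(1+117/2383) = 2383/2500 ≈ 0.953200
step 2 [1y] bond c/2=1/200: DF=(923537/1000000 − 1/200·(0.953200))/(1+1/200) = 4571/5000 ≈ 0.914200
step 3 [1.5y] zero: DF = P = 8931/10000 ≈ 0.893100
step 4 [2y] swap r/2=467/12068: DF=(1 − 467/12068·(0.953200+0.914200+0.893100))/(1+467/12068) = 8599/10000 ≈ 0.859900
step 5 [2.5y] bond c/2=19/800: DF=(7684593/8000000 − 19/800·(0.953200+0.914200+0.893100+0.859900))/(1+19/800) = 8543/10000 ≈ 0.854300

1 1/2 2383/2500
2 1 4571/5000
3 3/2 8931/10000
4 2 8599/10000
5 5/2 8543/10000
s(2y) = (1/(8599/10000) − 1)/(2) = 1401/17198 ≈ 8.1463%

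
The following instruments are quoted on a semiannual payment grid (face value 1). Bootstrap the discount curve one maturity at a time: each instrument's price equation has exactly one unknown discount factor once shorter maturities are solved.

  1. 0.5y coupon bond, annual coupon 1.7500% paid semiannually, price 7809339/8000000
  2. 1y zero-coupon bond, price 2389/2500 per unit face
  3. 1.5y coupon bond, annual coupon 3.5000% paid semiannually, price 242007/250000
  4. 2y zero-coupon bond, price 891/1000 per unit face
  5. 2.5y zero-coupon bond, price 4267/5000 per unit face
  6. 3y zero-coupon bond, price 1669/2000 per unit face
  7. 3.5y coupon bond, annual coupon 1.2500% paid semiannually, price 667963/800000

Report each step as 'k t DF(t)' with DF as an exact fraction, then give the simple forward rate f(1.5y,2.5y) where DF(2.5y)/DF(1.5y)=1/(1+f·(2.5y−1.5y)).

1 1/2 9677/10000
2 1 2389/2500
3 3/2 9183/10000
4 2 891/1000
5 5/2 4267/5000
6 3 1669/2000
7 7/2 7961/10000
f(1.5y,2.5y) = ((9183/10000)/(4267/5000) − 1)/(1) = 649/8534 ≈ 7.6049%

step 1 [0.5y] bond c/2=7/800: DF=(7809339/8000000 − 7/800·(0))/(1+7/800) = 9677/10000 ≈ 0.967700
step 2 [1y] zero: DF = P = 2389/2500 ≈ 0.955600
step 3 [1.5y] bond c/2=7/400: DF=(242007/250000 − 7/400·(0.967700+0.955600))/(1+7/400) = 9183/10000 ≈ 0.918300
step 4 [2y] zero: DF = P = 891/1000 ≈ 0.891000
step 5 [2.5y] zero: DF = P = 4267/5000 ≈ 0.853400
step 6 [3y] zero: DF = P = 1669/2000 ≈ 0.834500
step 7 [3.5y] bond c/2=1/160: DF=(667963/800000 − 1/160·(0.967700+0.955600+0.918300+0.891000+0.853400+0.834500))/(1+1/160) = 7961/10000 ≈ 0.796100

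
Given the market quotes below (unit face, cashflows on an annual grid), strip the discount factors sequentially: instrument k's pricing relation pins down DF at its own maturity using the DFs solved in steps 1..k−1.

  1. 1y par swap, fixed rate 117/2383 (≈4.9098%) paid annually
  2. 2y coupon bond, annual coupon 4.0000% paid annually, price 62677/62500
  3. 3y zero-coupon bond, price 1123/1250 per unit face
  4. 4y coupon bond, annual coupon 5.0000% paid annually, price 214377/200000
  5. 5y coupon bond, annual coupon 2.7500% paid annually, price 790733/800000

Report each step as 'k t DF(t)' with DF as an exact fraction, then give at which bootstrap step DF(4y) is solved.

step 1 [1y] swap r/1=117/2383: DF=(1 − 117/2383·(0))/(1+117/2383) = 2383/2500 ≈ 0.953200
step 2 [2y] bond c/1=1/25: DF=(62677/62500 − 1/25·(0.953200))/(1+1/25) = 2319/2500 ≈ 0.927600
step 3 [3y] zero: DF = P = 1123/1250 ≈ 0.898400
step 4 [4y] bond c/1=1/20: DF=(214377/200000 − 1/20·(0.953200+0.927600+0.898400))/(1+1/20) = 1777/2000 ≈ 0.888500
step 5 [5y] bond c/1=11/400: DF=(790733/800000 − 11/400·(0.953200+0.927600+0.898400+0.888500))/(1+11/400) = 4319/5000 ≈ 0.863800

1 1 2383/2500
2 2 2319/2500
3 3 1123/1250
4 4 1777/2000
5 5 4319/5000
DF(4y) is solved at step 4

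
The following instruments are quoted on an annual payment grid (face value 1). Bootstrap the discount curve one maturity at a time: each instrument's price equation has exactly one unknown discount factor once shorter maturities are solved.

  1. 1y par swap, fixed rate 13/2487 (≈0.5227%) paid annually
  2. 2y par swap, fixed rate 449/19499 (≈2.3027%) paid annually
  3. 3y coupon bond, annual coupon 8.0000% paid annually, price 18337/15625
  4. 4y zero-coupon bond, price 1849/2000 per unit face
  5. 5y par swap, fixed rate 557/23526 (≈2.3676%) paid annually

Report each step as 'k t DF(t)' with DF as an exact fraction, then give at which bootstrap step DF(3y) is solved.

1 1 2487/2500
2 2 9551/10000
3 3 4711/5000
4 4 1849/2000
5 5 4443/5000
DF(3y) is solved at step 3

step 1 [1y] swap r/1=13/2487: DF=(1 − 13/2487·(0))/(1+13/2487) = 2487/2500 ≈ 0.994800
step 2 [2y] swap r/1=449/19499: DF=(1 − 449/19499·(0.994800))/(1+449/19499) = 9551/10000 ≈ 0.955100
step 3 [3y] bond c/1=2/25: DF=(18337/15625 − 2/25·(0.994800+0.955100))/(1+2/25) = 4711/5000 ≈ 0.942200
step 4 [4y] zero: DF = P = 1849/2000 ≈ 0.924500
step 5 [5y] swap r/1=557/23526: DF=(1 − 557/23526·(0.994800+0.955100+0.942200+0.924500))/(1+557/23526) = 4443/5000 ≈ 0.888600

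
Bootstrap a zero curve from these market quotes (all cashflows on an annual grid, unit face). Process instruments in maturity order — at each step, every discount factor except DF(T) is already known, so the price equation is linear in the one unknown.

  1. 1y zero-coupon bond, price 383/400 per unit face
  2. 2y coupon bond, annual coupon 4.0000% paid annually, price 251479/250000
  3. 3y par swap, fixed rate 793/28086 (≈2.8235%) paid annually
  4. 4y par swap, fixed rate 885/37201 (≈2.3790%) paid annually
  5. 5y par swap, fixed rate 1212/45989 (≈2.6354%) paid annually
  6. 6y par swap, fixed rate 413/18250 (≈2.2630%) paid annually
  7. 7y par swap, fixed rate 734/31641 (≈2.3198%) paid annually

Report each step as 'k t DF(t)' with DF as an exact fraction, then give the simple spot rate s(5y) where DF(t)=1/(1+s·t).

step 1 [1y] zero: DF = P = 383/400 ≈ 0.957500
step 2 [2y] bond c/1=1/25: DF=(251479/250000 − 1/25·(0.957500))/(1+1/25) = 1163/1250 ≈ 0.930400
step 3 [3y] swap r/1=793/28086: DF=(1 − 793/28086·(0.957500+0.930400))/(1+793/28086) = 9207/10000 ≈ 0.920700
step 4 [4y] swap r/1=885/37201: DF=(1 − 885/37201·(0.957500+0.930400+0.920700))/(1+885/37201) = 1823/2000 ≈ 0.911500
step 5 [5y] swap r/1=1212/45989: DF=(1 − 1212/45989·(0.957500+0.930400+0.920700+0.911500))/(1+1212/45989) = 2197/2500 ≈ 0.878800
step 6 [6y] swap r/1=413/18250: DF=(1 − 413/18250·(0.957500+0.930400+0.920700+0.911500+0.878800))/(1+413/18250) = 8761/10000 ≈ 0.876100
step 7 [7y] swap r/1=734/31641: DF=(1 − 734/31641·(0.957500+0.930400+0.920700+0.911500+0.878800+0.876100))/(1+734/31641) = 2133/2500 ≈ 0.853200

1 1 383/400
2 2 1163/1250
3 3 9207/10000
4 4 1823/2000
5 5 2197/2500
6 6 8761/10000
7 7 2133/2500
s(5y) = (1/(2197/2500) − 1)/(5) = 303/10985 ≈ 2.7583%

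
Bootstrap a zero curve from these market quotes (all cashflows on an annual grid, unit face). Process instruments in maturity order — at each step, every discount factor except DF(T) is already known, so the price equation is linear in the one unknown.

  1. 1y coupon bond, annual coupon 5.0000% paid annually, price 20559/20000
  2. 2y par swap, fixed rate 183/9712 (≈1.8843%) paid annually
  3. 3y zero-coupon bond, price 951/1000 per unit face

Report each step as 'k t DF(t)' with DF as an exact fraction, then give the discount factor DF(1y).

1 1 979/1000
2 2 4817/5000
3 3 951/1000
DF(1y) = 979/1000 ≈ 0.979000

step 1 [1y] bond c/1=1/20: DF=(20559/20000 − 1/20·(0))/(1+1/20) = 979/1000 ≈ 0.979000
step 2 [2y] swap r/1=183/9712: DF=(1 − 183/9712·(0.979000))/(1+183/9712) = 4817/5000 ≈ 0.963400
step 3 [3y] zero: DF = P = 951/1000 ≈ 0.951000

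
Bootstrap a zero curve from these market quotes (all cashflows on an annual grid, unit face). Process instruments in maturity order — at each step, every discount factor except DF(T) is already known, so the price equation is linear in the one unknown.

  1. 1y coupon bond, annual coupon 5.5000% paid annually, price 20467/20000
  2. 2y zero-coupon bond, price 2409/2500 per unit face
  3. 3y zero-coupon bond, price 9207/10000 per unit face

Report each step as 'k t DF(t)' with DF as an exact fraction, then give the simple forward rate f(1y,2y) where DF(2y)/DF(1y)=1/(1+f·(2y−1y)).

step 1 [1y] bond c/1=11/200: DF=(20467/20000 − 11/200·(0))/(1+11/200) = 97/100 ≈ 0.970000
step 2 [2y] zero: DF = P = 2409/2500 ≈ 0.963600
step 3 [3y] zero: DF = P = 9207/10000 ≈ 0.920700

1 1 97/100
2 2 2409/2500
3 3 9207/10000
f(1y,2y) = ((97/100)/(2409/2500) − 1)/(1) = 16/2409 ≈ 0.6642%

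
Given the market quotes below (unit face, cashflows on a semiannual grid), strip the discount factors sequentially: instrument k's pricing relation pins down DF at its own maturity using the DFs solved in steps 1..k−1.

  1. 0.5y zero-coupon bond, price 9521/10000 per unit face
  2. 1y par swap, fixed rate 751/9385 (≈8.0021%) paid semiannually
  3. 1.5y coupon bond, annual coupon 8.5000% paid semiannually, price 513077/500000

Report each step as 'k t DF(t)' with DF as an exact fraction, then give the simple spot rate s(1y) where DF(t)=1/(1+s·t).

step 1 [0.5y] zero: DF = P = 9521/10000 ≈ 0.952100
step 2 [1y] swap r/2=751/18770: DF=(1 − 751/18770·(0.952100))/(1+751/18770) = 9249/10000 ≈ 0.924900
step 3 [1.5y] bond c/2=17/400: DF=(513077/500000 − 17/400·(0.952100+0.924900))/(1+17/400) = 4539/5000 ≈ 0.907800

1 1/2 9521/10000
2 1 9249/10000
3 3/2 4539/5000
s(1y) = (1/(9249/10000) − 1)/(1) = 751/9249 ≈ 8.1198%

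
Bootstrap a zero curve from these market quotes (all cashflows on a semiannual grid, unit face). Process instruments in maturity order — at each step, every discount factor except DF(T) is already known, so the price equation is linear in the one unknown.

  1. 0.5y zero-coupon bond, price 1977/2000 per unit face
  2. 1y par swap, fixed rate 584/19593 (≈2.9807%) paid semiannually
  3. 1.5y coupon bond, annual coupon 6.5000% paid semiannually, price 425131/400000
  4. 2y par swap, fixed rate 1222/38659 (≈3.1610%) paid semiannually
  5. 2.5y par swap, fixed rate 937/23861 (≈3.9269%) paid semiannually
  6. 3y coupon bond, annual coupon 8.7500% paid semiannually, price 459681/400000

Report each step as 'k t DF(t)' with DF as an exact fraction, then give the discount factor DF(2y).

step 1 [0.5y] zero: DF = P = 1977/2000 ≈ 0.988500
step 2 [1y] swap r/2=292/19593: DF=(1 − 292/19593·(0.988500))/(1+292/19593) = 2427/2500 ≈ 0.970800
step 3 [1.5y] bond c/2=13/400: DF=(425131/400000 − 13/400·(0.988500+0.970800))/(1+13/400) = 9677/10000 ≈ 0.967700
step 4 [2y] swap r/2=611/38659: DF=(1 − 611/38659·(0.988500+0.970800+0.967700))/(1+611/38659) = 9389/10000 ≈ 0.938900
step 5 [2.5y] swap r/2=937/47722: DF=(1 − 937/47722·(0.988500+0.970800+0.967700+0.938900))/(1+937/47722) = 9063/10000 ≈ 0.906300
step 6 [3y] bond c/2=7/160: DF=(459681/400000 − 7/160·(0.988500+0.970800+0.967700+0.938900+0.906300))/(1+7/160) = 901/1000 ≈ 0.901000

1 1/2 1977/2000
2 1 2427/2500
3 3/2 9677/10000
4 2 9389/10000
5 5/2 9063/10000
6 3 901/1000
DF(2y) = 9389/10000 ≈ 0.938900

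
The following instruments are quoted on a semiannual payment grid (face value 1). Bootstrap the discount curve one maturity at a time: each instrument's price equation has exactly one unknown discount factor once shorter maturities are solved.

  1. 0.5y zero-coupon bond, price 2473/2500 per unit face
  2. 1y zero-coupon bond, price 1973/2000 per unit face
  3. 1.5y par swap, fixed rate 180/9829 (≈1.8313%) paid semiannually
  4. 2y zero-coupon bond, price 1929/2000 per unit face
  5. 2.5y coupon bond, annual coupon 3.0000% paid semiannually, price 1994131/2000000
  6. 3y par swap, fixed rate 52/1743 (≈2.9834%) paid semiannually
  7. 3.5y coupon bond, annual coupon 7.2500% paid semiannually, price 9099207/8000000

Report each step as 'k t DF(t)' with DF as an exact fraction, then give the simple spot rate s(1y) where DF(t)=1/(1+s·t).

step 1 [0.5y] zero: DF = P = 2473/2500 ≈ 0.989200
step 2 [1y] zero: DF = P = 1973/2000 ≈ 0.986500
step 3 [1.5y] swap r/2=90/9829: DF=(1 − 90/9829·(0.989200+0.986500))/(1+90/9829) = 973/1000 ≈ 0.973000
step 4 [2y] zero: DF = P = 1929/2000 ≈ 0.964500
step 5 [2.5y] bond c/2=3/200: DF=(1994131/2000000 − 3/200·(0.989200+0.986500+0.973000+0.964500))/(1+3/200) = 1849/2000 ≈ 0.924500
step 6 [3y] swap r/2=26/1743: DF=(1 − 26/1743·(0.989200+0.986500+0.973000+0.964500+0.924500))/(1+26/1743) = 4571/5000 ≈ 0.914200
step 7 [3.5y] bond c/2=29/800: DF=(9099207/8000000 − 29/800·(0.989200+0.986500+0.973000+0.964500+0.924500+0.914200))/(1+29/800) = 2241/2500 ≈ 0.896400

1 1/2 2473/2500
2 1 1973/2000
3 3/2 973/1000
4 2 1929/2000
5 5/2 1849/2000
6 3 4571/5000
7 7/2 2241/2500
s(1y) = (1/(1973/2000) − 1)/(1) = 27/1973 ≈ 1.3685%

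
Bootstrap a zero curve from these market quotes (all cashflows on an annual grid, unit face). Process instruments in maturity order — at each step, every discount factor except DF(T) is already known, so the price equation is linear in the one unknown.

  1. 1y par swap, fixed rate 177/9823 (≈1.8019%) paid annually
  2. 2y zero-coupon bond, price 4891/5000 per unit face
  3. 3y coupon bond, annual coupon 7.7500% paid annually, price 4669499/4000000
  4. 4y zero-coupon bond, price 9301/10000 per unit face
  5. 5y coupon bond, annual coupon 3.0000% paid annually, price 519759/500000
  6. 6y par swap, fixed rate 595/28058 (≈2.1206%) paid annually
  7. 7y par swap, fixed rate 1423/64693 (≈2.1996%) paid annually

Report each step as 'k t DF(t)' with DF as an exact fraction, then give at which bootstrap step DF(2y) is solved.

step 1 [1y] swap r/1=177/9823: DF=(1 − 177/9823·(0))/(1+177/9823) = 9823/10000 ≈ 0.982300
step 2 [2y] zero: DF = P = 4891/5000 ≈ 0.978200
step 3 [3y] bond c/1=31/400: DF=(4669499/4000000 − 31/400·(0.982300+0.978200))/(1+31/400) = 589/625 ≈ 0.942400
step 4 [4y] zero: DF = P = 9301/10000 ≈ 0.930100
step 5 [5y] bond c/1=3/100: DF=(519759/500000 − 3/100·(0.982300+0.978200+0.942400+0.930100))/(1+3/100) = 561/625 ≈ 0.897600
step 6 [6y] swap r/1=595/28058: DF=(1 − 595/28058·(0.982300+0.978200+0.942400+0.930100+0.897600))/(1+595/28058) = 881/1000 ≈ 0.881000
step 7 [7y] swap r/1=1423/64693: DF=(1 − 1423/64693·(0.982300+0.978200+0.942400+0.930100+0.897600+0.881000))/(1+1423/64693) = 8577/10000 ≈ 0.857700

1 1 9823/10000
2 2 4891/5000
3 3 589/625
4 4 9301/10000
5 5 561/625
6 6 881/1000
7 7 8577/10000
DF(2y) is solved at step 2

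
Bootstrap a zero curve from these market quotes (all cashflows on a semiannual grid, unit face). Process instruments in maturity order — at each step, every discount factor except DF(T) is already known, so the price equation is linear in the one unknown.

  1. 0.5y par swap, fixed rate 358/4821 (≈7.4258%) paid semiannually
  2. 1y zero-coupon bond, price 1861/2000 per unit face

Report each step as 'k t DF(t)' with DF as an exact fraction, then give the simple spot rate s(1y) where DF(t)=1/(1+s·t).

1 1/2 4821/5000
2 1 1861/2000
s(1y) = (1/(1861/2000) − 1)/(1) = 139/1861 ≈ 7.4691%

step 1 [0.5y] swap r/2=179/4821: DF=(1 − 179/4821·(0))/(1+179/4821) = 4821/5000 ≈ 0.964200
step 2 [1y] zero: DF = P = 1861/2000 ≈ 0.930500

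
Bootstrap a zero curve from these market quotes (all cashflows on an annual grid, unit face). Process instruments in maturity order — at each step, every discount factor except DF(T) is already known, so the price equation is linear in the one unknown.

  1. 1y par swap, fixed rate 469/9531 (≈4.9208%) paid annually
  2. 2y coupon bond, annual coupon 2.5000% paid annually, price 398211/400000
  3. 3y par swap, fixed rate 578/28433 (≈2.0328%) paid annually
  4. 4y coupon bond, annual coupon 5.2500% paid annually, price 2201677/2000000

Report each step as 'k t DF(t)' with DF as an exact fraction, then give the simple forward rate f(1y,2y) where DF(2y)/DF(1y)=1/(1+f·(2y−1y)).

1 1 9531/10000
2 2 237/250
3 3 4711/5000
4 4 9041/10000
f(1y,2y) = ((9531/10000)/(237/250) − 1)/(1) = 17/3160 ≈ 0.5380%

step 1 [1y] swap r/1=469/9531: DF=(1 − 469/9531·(0))/(1+469/9531) = 9531/10000 ≈ 0.953100
step 2 [2y] bond c/1=1/40: DF=(398211/400000 − 1/40·(0.953100))/(1+1/40) = 237/250 ≈ 0.948000
step 3 [3y] swap r/1=578/28433: DF=(1 − 578/28433·(0.953100+0.948000))/(1+578/28433) = 4711/5000 ≈ 0.942200
step 4 [4y] bond c/1=21/400: DF=(2201677/2000000 − 21/400·(0.953100+0.948000+0.942200))/(1+21/400) = 9041/10000 ≈ 0.904100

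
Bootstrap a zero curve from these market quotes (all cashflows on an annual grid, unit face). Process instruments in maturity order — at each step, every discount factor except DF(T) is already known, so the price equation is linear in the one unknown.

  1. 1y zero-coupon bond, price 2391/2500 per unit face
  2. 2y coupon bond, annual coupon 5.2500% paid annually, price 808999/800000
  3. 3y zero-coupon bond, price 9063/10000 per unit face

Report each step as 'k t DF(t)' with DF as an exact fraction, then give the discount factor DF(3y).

1 1 2391/2500
2 2 9131/10000
3 3 9063/10000
DF(3y) = 9063/10000 ≈ 0.906300

step 1 [1y] zero: DF = P = 2391/2500 ≈ 0.956400
step 2 [2y] bond c/1=21/400: DF=(808999/800000 − 21/400·(0.956400))/(1+21/400) = 9131/10000 ≈ 0.913100
step 3 [3y] zero: DF = P = 9063/10000 ≈ 0.906300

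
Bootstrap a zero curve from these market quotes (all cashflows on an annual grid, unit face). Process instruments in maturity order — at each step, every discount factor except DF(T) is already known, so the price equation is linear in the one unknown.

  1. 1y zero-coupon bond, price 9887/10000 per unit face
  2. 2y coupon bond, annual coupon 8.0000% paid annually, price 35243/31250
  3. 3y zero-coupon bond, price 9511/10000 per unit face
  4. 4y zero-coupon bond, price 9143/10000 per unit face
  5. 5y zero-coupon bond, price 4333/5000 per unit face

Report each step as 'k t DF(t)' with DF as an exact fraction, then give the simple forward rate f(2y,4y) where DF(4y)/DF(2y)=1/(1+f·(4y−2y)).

1 1 9887/10000
2 2 971/1000
3 3 9511/10000
4 4 9143/10000
5 5 4333/5000
f(2y,4y) = ((971/1000)/(9143/10000) − 1)/(2) = 567/18286 ≈ 3.1007%

step 1 [1y] zero: DF = P = 9887/10000 ≈ 0.988700
step 2 [2y] bond c/1=2/25: DF=(35243/31250 − 2/25·(0.988700))/(1+2/25) = 971/1000 ≈ 0.971000
step 3 [3y] zero: DF = P = 9511/10000 ≈ 0.951100
step 4 [4y] zero: DF = P = 9143/10000 ≈ 0.914300
step 5 [5y] zero: DF = P = 4333/5000 ≈ 0.866600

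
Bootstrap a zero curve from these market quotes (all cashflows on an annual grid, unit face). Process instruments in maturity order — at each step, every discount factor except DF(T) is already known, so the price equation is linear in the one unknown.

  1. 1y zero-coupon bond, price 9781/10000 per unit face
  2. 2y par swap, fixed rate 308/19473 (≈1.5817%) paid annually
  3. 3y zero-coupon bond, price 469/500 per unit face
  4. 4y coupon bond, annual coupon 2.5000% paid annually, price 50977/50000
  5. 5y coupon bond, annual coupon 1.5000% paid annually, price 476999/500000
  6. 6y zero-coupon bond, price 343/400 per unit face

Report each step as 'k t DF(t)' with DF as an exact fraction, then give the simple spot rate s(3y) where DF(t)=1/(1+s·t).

1 1 9781/10000
2 2 2423/2500
3 3 469/500
4 4 9243/10000
5 5 2209/2500
6 6 343/400
s(3y) = (1/(469/500) − 1)/(3) = 31/1407 ≈ 2.2033%

step 1 [1y] zero: DF = P = 9781/10000 ≈ 0.978100
step 2 [2y] swap r/1=308/19473: DF=(1 − 308/19473·(0.978100))/(1+308/19473) = 2423/2500 ≈ 0.969200
step 3 [3y] zero: DF = P = 469/500 ≈ 0.938000
step 4 [4y] bond c/1=1/40: DF=(50977/50000 − 1/40·(0.978100+0.969200+0.938000))/(1+1/40) = 9243/10000 ≈ 0.924300
step 5 [5y] bond c/1=3/200: DF=(476999/500000 − 3/200·(0.978100+0.969200+0.938000+0.924300))/(1+3/200) = 2209/2500 ≈ 0.883600
step 6 [6y] zero: DF = P = 343/400 ≈ 0.857500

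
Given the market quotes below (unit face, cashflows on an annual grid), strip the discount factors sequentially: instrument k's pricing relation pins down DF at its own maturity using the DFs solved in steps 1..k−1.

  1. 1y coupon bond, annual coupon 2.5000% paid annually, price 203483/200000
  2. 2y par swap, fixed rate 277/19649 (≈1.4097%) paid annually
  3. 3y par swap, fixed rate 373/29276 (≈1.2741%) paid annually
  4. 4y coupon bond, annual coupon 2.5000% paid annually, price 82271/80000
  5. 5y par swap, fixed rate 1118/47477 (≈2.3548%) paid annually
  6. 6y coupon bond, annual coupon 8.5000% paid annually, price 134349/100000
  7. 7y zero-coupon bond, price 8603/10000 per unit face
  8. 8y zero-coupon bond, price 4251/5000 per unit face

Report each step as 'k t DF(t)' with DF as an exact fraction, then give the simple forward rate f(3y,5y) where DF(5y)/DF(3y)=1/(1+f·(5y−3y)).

1 1 4963/5000
2 2 9723/10000
3 3 9627/10000
4 4 9319/10000
5 5 4441/5000
6 6 8663/10000
7 7 8603/10000
8 8 4251/5000
f(3y,5y) = ((9627/10000)/(4441/5000) − 1)/(2) = 745/17764 ≈ 4.1939%

step 1 [1y] bond c/1=1/40: DF=(203483/200000 − 1/40·(0))/(1+1/40) = 4963/5000 ≈ 0.992600
step 2 [2y] swap r/1=277/19649: DF=(1 − 277/19649·(0.992600))/(1+277/19649) = 9723/10000 ≈ 0.972300
step 3 [3y] swap r/1=373/29276: DF=(1 − 373/29276·(0.992600+0.972300))/(1+373/29276) = 9627/10000 ≈ 0.962700
step 4 [4y] bond c/1=1/40: DF=(82271/80000 − 1/40·(0.992600+0.972300+0.962700))/(1+1/40) = 9319/10000 ≈ 0.931900
step 5 [5y] swap r/1=1118/47477: DF=(1 − 1118/47477·(0.992600+0.972300+0.962700+0.931900))/(1+1118/47477) = 4441/5000 ≈ 0.888200
step 6 [6y] bond c/1=17/200: DF=(134349/100000 − 17/200·(0.992600+0.972300+0.962700+0.931900+0.888200))/(1+17/200) = 8663/10000 ≈ 0.866300
step 7 [7y] zero: DF = P = 8603/10000 ≈ 0.860300
step 8 [8y] zero: DF = P = 4251/5000 ≈ 0.850200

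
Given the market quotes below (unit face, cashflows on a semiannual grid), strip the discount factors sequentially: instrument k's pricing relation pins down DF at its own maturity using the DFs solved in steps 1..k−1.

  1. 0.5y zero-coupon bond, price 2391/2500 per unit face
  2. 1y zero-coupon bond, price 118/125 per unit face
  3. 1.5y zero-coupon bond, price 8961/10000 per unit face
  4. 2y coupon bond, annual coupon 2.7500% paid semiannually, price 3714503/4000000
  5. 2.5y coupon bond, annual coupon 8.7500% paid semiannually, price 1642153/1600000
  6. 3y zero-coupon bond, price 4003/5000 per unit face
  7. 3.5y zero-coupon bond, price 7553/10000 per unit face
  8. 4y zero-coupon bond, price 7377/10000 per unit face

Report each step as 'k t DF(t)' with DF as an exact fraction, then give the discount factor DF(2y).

1 1/2 2391/2500
2 1 118/125
3 3/2 8961/10000
4 2 8781/10000
5 5/2 8293/10000
6 3 4003/5000
7 7/2 7553/10000
8 4 7377/10000
DF(2y) = 8781/10000 ≈ 0.878100

step 1 [0.5y] zero: DF = P = 2391/2500 ≈ 0.956400
step 2 [1y] zero: DF = P = 118/125 ≈ 0.944000
step 3 [1.5y] zero: DF = P = 8961/10000 ≈ 0.896100
step 4 [2y] bond c/2=11/800: DF=(3714503/4000000 − 11/800·(0.956400+0.944000+0.896100))/(1+11/800) = 8781/10000 ≈ 0.878100
step 5 [2.5y] bond c/2=7/160: DF=(1642153/1600000 − 7/160·(0.956400+0.944000+0.896100+0.878100))/(1+7/160) = 8293/10000 ≈ 0.829300
step 6 [3y] zero: DF = P = 4003/5000 ≈ 0.800600
step 7 [3.5y] zero: DF = P = 7553/10000 ≈ 0.755300
step 8 [4y] zero: DF = P = 7377/10000 ≈ 0.737700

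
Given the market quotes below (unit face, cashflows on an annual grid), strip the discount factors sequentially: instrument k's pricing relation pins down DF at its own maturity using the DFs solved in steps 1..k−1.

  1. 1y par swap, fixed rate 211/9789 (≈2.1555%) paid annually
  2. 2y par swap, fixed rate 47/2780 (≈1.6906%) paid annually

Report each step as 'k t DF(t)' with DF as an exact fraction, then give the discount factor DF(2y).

1 1 9789/10000
2 2 9671/10000
DF(2y) = 9671/10000 ≈ 0.967100

step 1 [1y] swap r/1=211/9789: DF=(1 − 211/9789·(0))/(1+211/9789) = 9789/10000 ≈ 0.978900
step 2 [2y] swap r/1=47/2780: DF=(1 − 47/2780·(0.978900))/(1+47/2780) = 9671/10000 ≈ 0.967100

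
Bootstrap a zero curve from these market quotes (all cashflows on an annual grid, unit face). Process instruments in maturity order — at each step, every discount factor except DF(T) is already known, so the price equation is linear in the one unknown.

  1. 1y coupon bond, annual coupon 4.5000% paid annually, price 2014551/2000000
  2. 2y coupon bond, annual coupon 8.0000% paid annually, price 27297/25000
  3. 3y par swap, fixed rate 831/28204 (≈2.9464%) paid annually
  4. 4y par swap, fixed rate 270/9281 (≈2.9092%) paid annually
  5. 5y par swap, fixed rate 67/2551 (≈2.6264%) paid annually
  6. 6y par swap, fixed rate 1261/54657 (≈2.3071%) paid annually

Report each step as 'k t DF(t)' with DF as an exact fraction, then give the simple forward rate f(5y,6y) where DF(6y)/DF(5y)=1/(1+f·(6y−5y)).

1 1 9639/10000
2 2 2349/2500
3 3 9169/10000
4 4 223/250
5 5 4397/5000
6 6 8739/10000
f(5y,6y) = ((4397/5000)/(8739/10000) − 1)/(1) = 55/8739 ≈ 0.6294%

step 1 [1y] bond c/1=9/200: DF=(2014551/2000000 − 9/200·(0))/(1+9/200) = 9639/10000 ≈ 0.963900
step 2 [2y] bond c/1=2/25: DF=(27297/25000 − 2/25·(0.963900))/(1+2/25) = 2349/2500 ≈ 0.939600
step 3 [3y] swap r/1=831/28204: DF=(1 − 831/28204·(0.963900+0.939600))/(1+831/28204) = 9169/10000 ≈ 0.916900
step 4 [4y] swap r/1=270/9281: DF=(1 − 270/9281·(0.963900+0.939600+0.916900))/(1+270/9281) = 223/250 ≈ 0.892000
step 5 [5y] swap r/1=67/2551: DF=(1 − 67/2551·(0.963900+0.939600+0.916900+0.892000))/(1+67/2551) = 4397/5000 ≈ 0.879400
step 6 [6y] swap r/1=1261/54657: DF=(1 − 1261/54657·(0.963900+0.939600+0.916900+0.892000+0.879400))/(1+1261/54657) = 8739/10000 ≈ 0.873900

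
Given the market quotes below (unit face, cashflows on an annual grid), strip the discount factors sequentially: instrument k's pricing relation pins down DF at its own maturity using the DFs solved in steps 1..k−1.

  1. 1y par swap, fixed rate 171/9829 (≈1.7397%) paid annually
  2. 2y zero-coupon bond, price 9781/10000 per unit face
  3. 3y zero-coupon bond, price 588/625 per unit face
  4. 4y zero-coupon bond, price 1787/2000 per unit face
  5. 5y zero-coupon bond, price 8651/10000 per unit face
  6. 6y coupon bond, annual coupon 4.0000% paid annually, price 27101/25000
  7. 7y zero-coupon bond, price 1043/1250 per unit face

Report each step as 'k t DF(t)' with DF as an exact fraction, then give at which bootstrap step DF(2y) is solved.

1 1 9829/10000
2 2 9781/10000
3 3 588/625
4 4 1787/2000
5 5 8651/10000
6 6 8631/10000
7 7 1043/1250
DF(2y) is solved at step 2

step 1 [1y] swap r/1=171/9829: DF=(1 − 171/9829·(0))/(1+171/9829) = 9829/10000 ≈ 0.982900
step 2 [2y] zero: DF = P = 9781/10000 ≈ 0.978100
step 3 [3y] zero: DF = P = 588/625 ≈ 0.940800
step 4 [4y] zero: DF = P = 1787/2000 ≈ 0.893500
step 5 [5y] zero: DF = P = 8651/10000 ≈ 0.865100
step 6 [6y] bond c/1=1/25: DF=(27101/25000 − 1/25·(0.982900+0.978100+0.940800+0.893500+0.865100))/(1+1/25) = 8631/10000 ≈ 0.863100
step 7 [7y] zero: DF = P = 1043/1250 ≈ 0.834400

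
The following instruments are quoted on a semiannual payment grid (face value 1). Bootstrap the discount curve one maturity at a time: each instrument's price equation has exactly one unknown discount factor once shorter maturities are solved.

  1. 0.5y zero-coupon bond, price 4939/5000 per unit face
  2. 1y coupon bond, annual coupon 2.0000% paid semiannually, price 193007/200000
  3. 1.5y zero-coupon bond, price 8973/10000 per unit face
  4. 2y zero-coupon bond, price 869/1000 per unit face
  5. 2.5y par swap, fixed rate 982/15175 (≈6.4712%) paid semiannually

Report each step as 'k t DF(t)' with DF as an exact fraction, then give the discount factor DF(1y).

step 1 [0.5y] zero: DF = P = 4939/5000 ≈ 0.987800
step 2 [1y] bond c/2=1/100: DF=(193007/200000 − 1/100·(0.987800))/(1+1/100) = 9457/10000 ≈ 0.945700
step 3 [1.5y] zero: DF = P = 8973/10000 ≈ 0.897300
step 4 [2y] zero: DF = P = 869/1000 ≈ 0.869000
step 5 [2.5y] swap r/2=491/15175: DF=(1 − 491/15175·(0.987800+0.945700+0.897300+0.869000))/(1+491/15175) = 8527/10000 ≈ 0.852700

1 1/2 4939/5000
2 1 9457/10000
3 3/2 8973/10000
4 2 869/1000
5 5/2 8527/10000
DF(1y) = 9457/10000 ≈ 0.945700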